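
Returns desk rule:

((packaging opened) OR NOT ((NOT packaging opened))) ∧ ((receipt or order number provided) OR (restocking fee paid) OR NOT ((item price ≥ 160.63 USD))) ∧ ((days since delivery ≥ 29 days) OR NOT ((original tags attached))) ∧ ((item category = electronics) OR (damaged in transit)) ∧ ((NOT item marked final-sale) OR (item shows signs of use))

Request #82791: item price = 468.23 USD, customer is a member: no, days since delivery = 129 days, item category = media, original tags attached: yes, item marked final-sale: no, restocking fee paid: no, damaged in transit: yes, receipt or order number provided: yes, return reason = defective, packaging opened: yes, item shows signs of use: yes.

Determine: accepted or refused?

Accepted

Atomic conditions:
  packaging opened: yes → true
  NOT packaging opened: yes → false
  receipt or order number provided: yes → true
  restocking fee paid: no → false
  item price ≥ 160.63 USD: 468.23 ≥ 160.63 is true
  days since delivery ≥ 29 days: 129 ≥ 29 is true
  original tags attached: yes → true
  item category = electronics: media == electronics is false
  damaged in transit: yes → true
  NOT item marked final-sale: no → true
  item shows signs of use: yes → true
Combine:
[1.2] NOT false = true
[1] true OR true = true
[2.3] NOT true = false
[2] true OR false OR false = true
[3.2] NOT true = false
[3] true OR false = true
[4] false OR true = true
[5] true OR true = true
[root] true AND true AND true AND true AND true = true
Overall: true → accepted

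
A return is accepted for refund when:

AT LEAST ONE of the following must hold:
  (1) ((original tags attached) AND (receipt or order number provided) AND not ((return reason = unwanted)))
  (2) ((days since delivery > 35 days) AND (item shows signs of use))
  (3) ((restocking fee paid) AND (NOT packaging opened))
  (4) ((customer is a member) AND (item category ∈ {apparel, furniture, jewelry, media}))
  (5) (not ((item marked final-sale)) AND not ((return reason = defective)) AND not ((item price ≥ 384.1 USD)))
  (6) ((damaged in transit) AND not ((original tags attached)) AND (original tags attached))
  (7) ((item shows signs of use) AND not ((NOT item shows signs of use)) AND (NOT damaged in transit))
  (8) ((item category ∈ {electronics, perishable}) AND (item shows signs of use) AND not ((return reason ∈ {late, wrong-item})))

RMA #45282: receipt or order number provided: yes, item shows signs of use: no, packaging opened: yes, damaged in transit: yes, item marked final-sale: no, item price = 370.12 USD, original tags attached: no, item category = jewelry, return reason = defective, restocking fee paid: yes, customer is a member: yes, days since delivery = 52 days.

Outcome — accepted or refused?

Atomic conditions:
  original tags attached: no → false
  receipt or order number provided: yes → true
  return reason = unwanted: defective == unwanted is false
  days since delivery > 35 days: 52 > 35 is true
  item shows signs of use: no → false
  restocking fee paid: yes → true
  NOT packaging opened: yes → false
  customer is a member: yes → true
  item category ∈ {apparel, furniture, jewelry, media}: jewelry is in the set → true
  item marked final-sale: no → false
  return reason = defective: defective == defective is true
  item price ≥ 384.1 USD: 370.12 ≥ 384.1 is false
  damaged in transit: yes → true
  NOT item shows signs of use: no → true
  NOT damaged in transit: yes → false
  item category ∈ {electronics, perishable}: jewelry is not in the set → false
  return reason ∈ {late, wrong-item}: defective is not in the set → false
Combine:
[1.3] NOT false = true
[1] false AND true AND true = false
[2] true AND false = false
[3] true AND false = false
[4] true AND true = true
[5.1] NOT false = true
[5.2] NOT true = false
[5.3] NOT false = true
[5] true AND false AND true = false
[6.2] NOT false = true
[6] true AND true AND false = false
[7.2] NOT true = false
[7] false AND false AND false = false
[8.3] NOT false = true
[8] false AND false AND true = false
[root] false OR false OR false OR true OR false OR false OR false OR false = true
Overall: true → accepted

Accepted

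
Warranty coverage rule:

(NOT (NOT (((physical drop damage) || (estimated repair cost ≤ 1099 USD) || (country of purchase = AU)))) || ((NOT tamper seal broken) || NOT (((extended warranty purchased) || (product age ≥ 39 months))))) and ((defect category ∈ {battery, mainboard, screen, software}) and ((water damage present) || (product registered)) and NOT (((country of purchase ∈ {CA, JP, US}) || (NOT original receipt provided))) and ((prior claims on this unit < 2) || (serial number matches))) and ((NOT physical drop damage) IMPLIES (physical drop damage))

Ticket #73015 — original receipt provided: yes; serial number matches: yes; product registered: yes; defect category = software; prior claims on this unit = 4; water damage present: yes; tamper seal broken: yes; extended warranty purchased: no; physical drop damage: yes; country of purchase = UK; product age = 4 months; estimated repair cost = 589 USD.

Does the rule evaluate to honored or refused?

Atomic conditions:
  physical drop damage: yes → true
  estimated repair cost ≤ 1099 USD: 589 ≤ 1099 is true
  country of purchase = AU: UK == AU is false
  NOT tamper seal broken: yes → false
  extended warranty purchased: no → false
  product age ≥ 39 months: 4 ≥ 39 is false
  defect category ∈ {battery, mainboard, screen, software}: software is in the set → true
  water damage present: yes → true
  product registered: yes → true
  country of purchase ∈ {CA, JP, US}: UK is not in the set → false
  NOT original receipt provided: yes → false
  prior claims on this unit < 2: 4 < 2 is false
  serial number matches: yes → true
  NOT physical drop damage: yes → false
Combine:
[1.1.1.1] true OR true OR false = true
[1.1.1] NOT true = false
[1.1] NOT false = true
[1.2.2.1] false OR false = false
[1.2.2] NOT false = true
[1.2] false OR true = true
[1] true OR true = true
[2.2] true OR true = true
[2.3.1] false OR false = false
[2.3] NOT false = true
[2.4] false OR true = true
[2] true AND true AND true AND true = true
[3] false → true (antecedent false ⇒ implication holds) = true
[root] true AND true AND true = true
Overall: true → honored

Honored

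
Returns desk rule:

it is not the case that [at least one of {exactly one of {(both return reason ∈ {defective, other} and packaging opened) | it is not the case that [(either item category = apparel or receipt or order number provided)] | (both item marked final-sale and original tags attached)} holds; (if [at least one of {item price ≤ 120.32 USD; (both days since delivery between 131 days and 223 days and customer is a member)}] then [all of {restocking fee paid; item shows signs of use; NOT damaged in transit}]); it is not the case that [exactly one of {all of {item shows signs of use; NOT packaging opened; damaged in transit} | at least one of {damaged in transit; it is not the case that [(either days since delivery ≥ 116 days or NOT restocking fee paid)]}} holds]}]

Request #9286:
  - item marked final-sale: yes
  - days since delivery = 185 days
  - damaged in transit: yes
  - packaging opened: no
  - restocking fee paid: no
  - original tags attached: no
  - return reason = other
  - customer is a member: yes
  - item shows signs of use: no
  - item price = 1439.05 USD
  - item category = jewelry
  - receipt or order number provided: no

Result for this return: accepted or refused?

Refused

Atomic conditions:
  return reason ∈ {defective, other}: other is in the set → true
  packaging opened: no → false
  item category = apparel: jewelry == apparel is false
  receipt or order number provided: no → false
  item marked final-sale: yes → true
  original tags attached: no → false
  item price ≤ 120.32 USD: 1439.05 ≤ 120.32 is false
  days since delivery between 131 days and 223 days: 185 in [131, 223] is true
  customer is a member: yes → true
  restocking fee paid: no → false
  item shows signs of use: no → false
  NOT damaged in transit: yes → false
  NOT packaging opened: no → true
  damaged in transit: yes → true
  days since delivery ≥ 116 days: 185 ≥ 116 is true
  NOT restocking fee paid: no → true
Combine:
[1.1.1] true AND false = false
[1.1.2.1] false OR false = false
[1.1.2] NOT false = true
[1.1.3] true AND false = false
[1.1] exactly-one(false, true, false) = true
[1.2.1.2] true AND true = true
[1.2.1] false OR true = true
[1.2.2] false AND false AND false = false
[1.2] true → false = false
[1.3.1.1] false AND true AND true = false
[1.3.1.2.2.1] true OR true = true
[1.3.1.2.2] NOT true = false
[1.3.1.2] true OR false = true
[1.3.1] exactly-one(false, true) = true
[1.3] NOT true = false
[1] true OR false OR false = true
[root] NOT true = false
Overall: false → refused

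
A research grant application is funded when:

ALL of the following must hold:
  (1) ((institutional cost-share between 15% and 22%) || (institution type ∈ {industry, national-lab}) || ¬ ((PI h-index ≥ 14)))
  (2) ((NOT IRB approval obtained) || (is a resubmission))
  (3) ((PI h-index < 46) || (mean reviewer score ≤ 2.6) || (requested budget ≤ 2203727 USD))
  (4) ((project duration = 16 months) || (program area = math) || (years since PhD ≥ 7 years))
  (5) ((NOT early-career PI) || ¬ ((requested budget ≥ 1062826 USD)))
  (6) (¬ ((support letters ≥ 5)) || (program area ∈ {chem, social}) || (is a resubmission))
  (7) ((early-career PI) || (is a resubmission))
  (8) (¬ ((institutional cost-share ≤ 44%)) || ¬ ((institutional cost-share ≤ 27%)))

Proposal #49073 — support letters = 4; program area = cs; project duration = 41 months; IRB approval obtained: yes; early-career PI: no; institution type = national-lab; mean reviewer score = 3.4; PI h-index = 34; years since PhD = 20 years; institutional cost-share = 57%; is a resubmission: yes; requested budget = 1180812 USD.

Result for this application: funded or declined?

Funded

Atomic conditions:
  institutional cost-share between 15% and 22%: 57 in [15, 22] is false
  institution type ∈ {industry, national-lab}: national-lab is in the set → true
  PI h-index ≥ 14: 34 ≥ 14 is true
  NOT IRB approval obtained: yes → false
  is a resubmission: yes → true
  PI h-index < 46: 34 < 46 is true
  mean reviewer score ≤ 2.6: 3.4 ≤ 2.6 is false
  requested budget ≤ 2203727 USD: 1180812 ≤ 2203727 is true
  project duration = 16 months: 41 == 16 is false
  program area = math: cs == math is false
  years since PhD ≥ 7 years: 20 ≥ 7 is true
  NOT early-career PI: no → true
  requested budget ≥ 1062826 USD: 1180812 ≥ 1062826 is true
  support letters ≥ 5: 4 ≥ 5 is false
  program area ∈ {chem, social}: cs is not in the set → false
  early-career PI: no → false
  institutional cost-share ≤ 44%: 57 ≤ 44 is false
  institutional cost-share ≤ 27%: 57 ≤ 27 is false
Combine:
[1.3] NOT true = false
[1] false OR true OR false = true
[2] false OR true = true
[3] true OR false OR true = true
[4] false OR false OR true = true
[5.2] NOT true = false
[5] true OR false = true
[6.1] NOT false = true
[6] true OR false OR true = true
[7] false OR true = true
[8.1] NOT false = true
[8.2] NOT false = true
[8] true OR true = true
[root] true AND true AND true AND true AND true AND true AND true AND true = true
Overall: true → funded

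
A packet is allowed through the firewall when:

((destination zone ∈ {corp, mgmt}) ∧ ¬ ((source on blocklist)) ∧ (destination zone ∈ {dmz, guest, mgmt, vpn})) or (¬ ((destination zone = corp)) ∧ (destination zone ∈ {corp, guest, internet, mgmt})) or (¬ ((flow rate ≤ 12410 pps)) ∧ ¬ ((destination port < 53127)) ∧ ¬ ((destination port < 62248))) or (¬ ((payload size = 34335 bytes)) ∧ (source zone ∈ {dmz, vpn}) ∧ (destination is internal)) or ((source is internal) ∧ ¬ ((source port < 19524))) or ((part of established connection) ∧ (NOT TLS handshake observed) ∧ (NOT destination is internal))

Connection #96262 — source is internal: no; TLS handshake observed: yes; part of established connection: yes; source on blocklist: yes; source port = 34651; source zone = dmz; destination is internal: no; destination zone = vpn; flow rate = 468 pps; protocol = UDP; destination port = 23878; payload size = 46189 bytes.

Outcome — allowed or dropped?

Atomic conditions:
  destination zone ∈ {corp, mgmt}: vpn is not in the set → false
  source on blocklist: yes → true
  destination zone ∈ {dmz, guest, mgmt, vpn}: vpn is in the set → true
  destination zone = corp: vpn == corp is false
  destination zone ∈ {corp, guest, internet, mgmt}: vpn is not in the set → false
  flow rate ≤ 12410 pps: 468 ≤ 12410 is true
  destination port < 53127: 23878 < 53127 is true
  destination port < 62248: 23878 < 62248 is true
  payload size = 34335 bytes: 46189 == 34335 is false
  source zone ∈ {dmz, vpn}: dmz is in the set → true
  destination is internal: no → false
  source is internal: no → false
  source port < 19524: 34651 < 19524 is false
  part of established connection: yes → true
  NOT TLS handshake observed: yes → false
  NOT destination is internal: no → true
Combine:
[1.2] NOT true = false
[1] false AND false AND true = false
[2.1] NOT false = true
[2] true AND false = false
[3.1] NOT true = false
[3.2] NOT true = false
[3.3] NOT true = false
[3] false AND false AND false = false
[4.1] NOT false = true
[4] true AND true AND false = false
[5.2] NOT false = true
[5] false AND true = false
[6] true AND false AND true = false
[root] false OR false OR false OR false OR false OR false = false
Overall: false → dropped

Dropped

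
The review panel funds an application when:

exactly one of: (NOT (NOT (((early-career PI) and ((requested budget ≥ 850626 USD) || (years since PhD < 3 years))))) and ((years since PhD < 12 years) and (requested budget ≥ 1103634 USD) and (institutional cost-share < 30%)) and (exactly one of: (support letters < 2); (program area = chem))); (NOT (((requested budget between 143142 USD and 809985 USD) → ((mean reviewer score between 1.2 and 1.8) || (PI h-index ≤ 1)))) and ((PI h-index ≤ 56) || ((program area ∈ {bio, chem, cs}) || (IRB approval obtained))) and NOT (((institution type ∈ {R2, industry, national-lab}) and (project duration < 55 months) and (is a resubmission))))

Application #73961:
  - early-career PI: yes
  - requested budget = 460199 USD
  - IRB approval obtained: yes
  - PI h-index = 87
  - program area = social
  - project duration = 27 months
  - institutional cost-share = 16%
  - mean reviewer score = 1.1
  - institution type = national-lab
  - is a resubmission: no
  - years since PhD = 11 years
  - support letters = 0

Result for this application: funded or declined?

Funded

Atomic conditions:
  early-career PI: yes → true
  requested budget ≥ 850626 USD: 460199 ≥ 850626 is false
  years since PhD < 3 years: 11 < 3 is false
  years since PhD < 12 years: 11 < 12 is true
  requested budget ≥ 1103634 USD: 460199 ≥ 1103634 is false
  institutional cost-share < 30%: 16 < 30 is true
  support letters < 2: 0 < 2 is true
  program area = chem: social == chem is false
  requested budget between 143142 USD and 809985 USD: 460199 in [143142, 809985] is true
  mean reviewer score between 1.2 and 1.8: 1.1 in [1.2, 1.8] is false
  PI h-index ≤ 1: 87 ≤ 1 is false
  PI h-index ≤ 56: 87 ≤ 56 is false
  program area ∈ {bio, chem, cs}: social is not in the set → false
  IRB approval obtained: yes → true
  institution type ∈ {R2, industry, national-lab}: national-lab is in the set → true
  project duration < 55 months: 27 < 55 is true
  is a resubmission: no → false
Combine:
[1.1.1.1.2] false OR false = false
[1.1.1.1] true AND false = false
[1.1.1] NOT false = true
[1.1] NOT true = false
[1.2] true AND false AND true = false
[1.3] exactly-one(true, false) = true
[1] false AND false AND true = false
[2.1.1.2] false OR false = false
[2.1.1] true → false = false
[2.1] NOT false = true
[2.2.2] false OR true = true
[2.2] false OR true = true
[2.3.1] true AND true AND false = false
[2.3] NOT false = true
[2] true AND true AND true = true
[root] exactly-one(false, true) = true
Overall: true → funded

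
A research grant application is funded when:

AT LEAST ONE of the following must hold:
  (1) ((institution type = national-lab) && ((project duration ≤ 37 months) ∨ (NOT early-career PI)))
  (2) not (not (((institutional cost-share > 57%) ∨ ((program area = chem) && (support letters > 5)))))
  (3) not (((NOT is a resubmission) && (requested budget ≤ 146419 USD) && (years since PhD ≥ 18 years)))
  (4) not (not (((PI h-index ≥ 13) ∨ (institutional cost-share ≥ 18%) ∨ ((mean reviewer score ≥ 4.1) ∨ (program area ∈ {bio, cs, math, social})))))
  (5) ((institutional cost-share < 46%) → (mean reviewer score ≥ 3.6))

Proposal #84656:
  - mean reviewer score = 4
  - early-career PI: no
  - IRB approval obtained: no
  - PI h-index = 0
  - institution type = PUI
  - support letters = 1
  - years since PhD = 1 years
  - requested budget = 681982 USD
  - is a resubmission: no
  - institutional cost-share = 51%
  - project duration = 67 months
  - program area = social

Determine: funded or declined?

Atomic conditions:
  institution type = national-lab: PUI == national-lab is false
  project duration ≤ 37 months: 67 ≤ 37 is false
  NOT early-career PI: no → true
  institutional cost-share > 57%: 51 > 57 is false
  program area = chem: social == chem is false
  support letters > 5: 1 > 5 is false
  NOT is a resubmission: no → true
  requested budget ≤ 146419 USD: 681982 ≤ 146419 is false
  years since PhD ≥ 18 years: 1 ≥ 18 is false
  PI h-index ≥ 13: 0 ≥ 13 is false
  institutional cost-share ≥ 18%: 51 ≥ 18 is true
  mean reviewer score ≥ 4.1: 4 ≥ 4.1 is false
  program area ∈ {bio, cs, math, social}: social is in the set → true
  institutional cost-share < 46%: 51 < 46 is false
  mean reviewer score ≥ 3.6: 4 ≥ 3.6 is true
Combine:
[1.2] false OR true = true
[1] false AND true = false
[2.1.1.2] false AND false = false
[2.1.1] false OR false = false
[2.1] NOT false = true
[2] NOT true = false
[3.1] true AND false AND false = false
[3] NOT false = true
[4.1.1.3] false OR true = true
[4.1.1] false OR true OR true = true
[4.1] NOT true = false
[4] NOT false = true
[5] false → true (antecedent false ⇒ implication holds) = true
[root] false OR false OR true OR true OR true = true
Overall: true → funded

Funded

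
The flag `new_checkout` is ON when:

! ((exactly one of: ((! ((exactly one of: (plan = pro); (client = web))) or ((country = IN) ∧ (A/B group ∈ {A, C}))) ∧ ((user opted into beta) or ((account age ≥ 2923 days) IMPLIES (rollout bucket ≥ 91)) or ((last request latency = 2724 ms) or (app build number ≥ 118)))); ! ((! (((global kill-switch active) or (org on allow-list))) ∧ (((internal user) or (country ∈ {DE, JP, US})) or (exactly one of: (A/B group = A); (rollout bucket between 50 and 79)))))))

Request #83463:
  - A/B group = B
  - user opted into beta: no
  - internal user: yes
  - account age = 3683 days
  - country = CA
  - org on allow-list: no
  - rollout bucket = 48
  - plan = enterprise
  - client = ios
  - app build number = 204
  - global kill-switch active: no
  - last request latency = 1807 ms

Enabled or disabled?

Atomic conditions:
  plan = pro: enterprise == pro is false
  client = web: ios == web is false
  country = IN: CA == IN is false
  A/B group ∈ {A, C}: B is not in the set → false
  user opted into beta: no → false
  account age ≥ 2923 days: 3683 ≥ 2923 is true
  rollout bucket ≥ 91: 48 ≥ 91 is false
  last request latency = 2724 ms: 1807 == 2724 is false
  app build number ≥ 118: 204 ≥ 118 is true
  global kill-switch active: no → false
  org on allow-list: no → false
  internal user: yes → true
  country ∈ {DE, JP, US}: CA is not in the set → false
  A/B group = A: B == A is false
  rollout bucket between 50 and 79: 48 in [50, 79] is false
Combine:
[1.1.1.1.1] exactly-one(false, false) = false
[1.1.1.1] NOT false = true
[1.1.1.2] false AND false = false
[1.1.1] true OR false = true
[1.1.2.2] true → false = false
[1.1.2.3] false OR true = true
[1.1.2] false OR false OR true = true
[1.1] true AND true = true
[1.2.1.1.1] false OR false = false
[1.2.1.1] NOT false = true
[1.2.1.2.1] true OR false = true
[1.2.1.2.2] exactly-one(false, false) = false
[1.2.1.2] true OR false = true
[1.2.1] true AND true = true
[1.2] NOT true = false
[1] exactly-one(true, false) = true
[root] NOT true = false
Overall: false → disabled

Disabled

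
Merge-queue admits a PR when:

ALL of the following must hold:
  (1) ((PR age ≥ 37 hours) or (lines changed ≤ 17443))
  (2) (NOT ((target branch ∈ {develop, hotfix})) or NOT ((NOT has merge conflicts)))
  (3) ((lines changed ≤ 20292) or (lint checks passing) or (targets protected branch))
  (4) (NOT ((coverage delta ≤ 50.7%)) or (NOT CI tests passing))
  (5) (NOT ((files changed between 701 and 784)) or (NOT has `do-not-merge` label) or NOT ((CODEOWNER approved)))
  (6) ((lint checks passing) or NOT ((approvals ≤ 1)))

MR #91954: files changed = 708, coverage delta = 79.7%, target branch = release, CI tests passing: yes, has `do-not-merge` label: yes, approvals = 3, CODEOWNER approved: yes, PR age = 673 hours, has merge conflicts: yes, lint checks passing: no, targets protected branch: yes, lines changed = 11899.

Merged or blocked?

Atomic conditions:
  PR age ≥ 37 hours: 673 ≥ 37 is true
  lines changed ≤ 17443: 11899 ≤ 17443 is true
  target branch ∈ {develop, hotfix}: release is not in the set → false
  NOT has merge conflicts: yes → false
  lines changed ≤ 20292: 11899 ≤ 20292 is true
  lint checks passing: no → false
  targets protected branch: yes → true
  coverage delta ≤ 50.7%: 79.7 ≤ 50.7 is false
  NOT CI tests passing: yes → false
  files changed between 701 and 784: 708 in [701, 784] is true
  NOT has `do-not-merge` label: yes → false
  CODEOWNER approved: yes → true
  approvals ≤ 1: 3 ≤ 1 is false
Combine:
[1] true OR true = true
[2.1] NOT false = true
[2.2] NOT false = true
[2] true OR true = true
[3] true OR false OR true = true
[4.1] NOT false = true
[4] true OR false = true
[5.1] NOT true = false
[5.3] NOT true = false
[5] false OR false OR false = false
[6.2] NOT false = true
[6] false OR true = true
[root] true AND true AND true AND true AND false AND true = false
Overall: false → blocked

Blocked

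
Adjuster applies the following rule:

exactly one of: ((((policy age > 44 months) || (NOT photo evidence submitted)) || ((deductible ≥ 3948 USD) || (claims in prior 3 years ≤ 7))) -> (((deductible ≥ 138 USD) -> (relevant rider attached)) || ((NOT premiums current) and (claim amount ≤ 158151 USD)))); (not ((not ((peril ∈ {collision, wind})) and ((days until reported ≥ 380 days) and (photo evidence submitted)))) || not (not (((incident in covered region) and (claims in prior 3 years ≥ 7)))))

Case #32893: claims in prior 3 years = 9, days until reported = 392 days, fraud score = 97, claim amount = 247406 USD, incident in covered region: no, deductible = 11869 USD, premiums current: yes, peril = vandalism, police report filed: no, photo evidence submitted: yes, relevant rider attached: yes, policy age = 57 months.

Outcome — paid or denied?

Atomic conditions:
  policy age > 44 months: 57 > 44 is true
  NOT photo evidence submitted: yes → false
  deductible ≥ 3948 USD: 11869 ≥ 3948 is true
  claims in prior 3 years ≤ 7: 9 ≤ 7 is false
  deductible ≥ 138 USD: 11869 ≥ 138 is true
  relevant rider attached: yes → true
  NOT premiums current: yes → false
  claim amount ≤ 158151 USD: 247406 ≤ 158151 is false
  peril ∈ {collision, wind}: vandalism is not in the set → false
  days until reported ≥ 380 days: 392 ≥ 380 is true
  photo evidence submitted: yes → true
  incident in covered region: no → false
  claims in prior 3 years ≥ 7: 9 ≥ 7 is true
Combine:
[1.1.1] true OR false = true
[1.1.2] true OR false = true
[1.1] true OR true = true
[1.2.1] true → true = true
[1.2.2] false AND false = false
[1.2] true OR false = true
[1] true → true = true
[2.1.1.1] NOT false = true
[2.1.1.2] true AND true = true
[2.1.1] true AND true = true
[2.1] NOT true = false
[2.2.1.1] false AND true = false
[2.2.1] NOT false = true
[2.2] NOT true = false
[2] false OR false = false
[root] exactly-one(true, false) = true
Overall: true → paid

Paid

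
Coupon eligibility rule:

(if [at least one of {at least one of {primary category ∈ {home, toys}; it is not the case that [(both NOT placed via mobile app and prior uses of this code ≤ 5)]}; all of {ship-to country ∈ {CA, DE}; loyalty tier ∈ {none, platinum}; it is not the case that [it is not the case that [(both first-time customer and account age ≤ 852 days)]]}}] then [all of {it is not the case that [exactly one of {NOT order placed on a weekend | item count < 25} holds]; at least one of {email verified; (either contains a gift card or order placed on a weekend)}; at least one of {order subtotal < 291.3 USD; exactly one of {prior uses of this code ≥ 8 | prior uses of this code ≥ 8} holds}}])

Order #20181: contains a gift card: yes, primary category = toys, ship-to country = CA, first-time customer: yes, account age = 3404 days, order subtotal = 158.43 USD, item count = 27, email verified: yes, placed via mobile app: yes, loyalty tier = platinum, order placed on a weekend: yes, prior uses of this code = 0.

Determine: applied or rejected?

Atomic conditions:
  primary category ∈ {home, toys}: toys is in the set → true
  NOT placed via mobile app: yes → false
  prior uses of this code ≤ 5: 0 ≤ 5 is true
  ship-to country ∈ {CA, DE}: CA is in the set → true
  loyalty tier ∈ {none, platinum}: platinum is in the set → true
  first-time customer: yes → true
  account age ≤ 852 days: 3404 ≤ 852 is false
  NOT order placed on a weekend: yes → false
  item count < 25: 27 < 25 is false
  email verified: yes → true
  contains a gift card: yes → true
  order placed on a weekend: yes → true
  order subtotal < 291.3 USD: 158.43 < 291.3 is true
  prior uses of this code ≥ 8: 0 ≥ 8 is false
Combine:
[1.1.2.1] false AND true = false
[1.1.2] NOT false = true
[1.1] true OR true = true
[1.2.3.1.1] true AND false = false
[1.2.3.1] NOT false = true
[1.2.3] NOT true = false
[1.2] true AND true AND false = false
[1] true OR false = true
[2.1.1] exactly-one(false, false) = false
[2.1] NOT false = true
[2.2.2] true OR true = true
[2.2] true OR true = true
[2.3.2] exactly-one(false, false) = false
[2.3] true OR false = true
[2] true AND true AND true = true
[root] true → true = true
Overall: true → applied

Applied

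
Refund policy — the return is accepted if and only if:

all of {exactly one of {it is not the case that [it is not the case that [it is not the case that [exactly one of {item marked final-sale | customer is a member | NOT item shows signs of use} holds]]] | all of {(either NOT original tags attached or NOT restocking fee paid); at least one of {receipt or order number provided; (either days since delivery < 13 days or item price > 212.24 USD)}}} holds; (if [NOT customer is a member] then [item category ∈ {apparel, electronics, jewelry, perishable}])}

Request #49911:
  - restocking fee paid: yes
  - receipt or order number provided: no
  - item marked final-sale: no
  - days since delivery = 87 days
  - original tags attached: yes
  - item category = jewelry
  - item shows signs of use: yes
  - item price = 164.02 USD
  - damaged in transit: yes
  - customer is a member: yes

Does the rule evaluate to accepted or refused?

Refused

Atomic conditions:
  item marked final-sale: no → false
  customer is a member: yes → true
  NOT item shows signs of use: yes → false
  NOT original tags attached: yes → false
  NOT restocking fee paid: yes → false
  receipt or order number provided: no → false
  days since delivery < 13 days: 87 < 13 is false
  item price > 212.24 USD: 164.02 > 212.24 is false
  NOT customer is a member: yes → false
  item category ∈ {apparel, electronics, jewelry, perishable}: jewelry is in the set → true
Combine:
[1.1.1.1.1] exactly-one(false, true, false) = true
[1.1.1.1] NOT true = false
[1.1.1] NOT false = true
[1.1] NOT true = false
[1.2.1] false OR false = false
[1.2.2.2] false OR false = false
[1.2.2] false OR false = false
[1.2] false AND false = false
[1] exactly-one(false, false) = false
[2] false → true (antecedent false ⇒ implication holds) = true
[root] false AND true = false
Overall: false → refused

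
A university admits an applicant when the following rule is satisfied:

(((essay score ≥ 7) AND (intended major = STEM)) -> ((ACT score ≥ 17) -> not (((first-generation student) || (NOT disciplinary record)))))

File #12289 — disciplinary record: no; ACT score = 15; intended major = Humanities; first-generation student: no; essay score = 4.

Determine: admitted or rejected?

Admitted

Atomic conditions:
  essay score ≥ 7: 4 ≥ 7 is false
  intended major = STEM: Humanities == STEM is false
  ACT score ≥ 17: 15 ≥ 17 is false
  first-generation student: no → false
  NOT disciplinary record: no → true
Combine:
[1] false AND false = false
[2.2.1] false OR true = true
[2.2] NOT true = false
[2] false → false (antecedent false ⇒ implication holds) = true
[root] false → true (antecedent false ⇒ implication holds) = true
Overall: true → admitted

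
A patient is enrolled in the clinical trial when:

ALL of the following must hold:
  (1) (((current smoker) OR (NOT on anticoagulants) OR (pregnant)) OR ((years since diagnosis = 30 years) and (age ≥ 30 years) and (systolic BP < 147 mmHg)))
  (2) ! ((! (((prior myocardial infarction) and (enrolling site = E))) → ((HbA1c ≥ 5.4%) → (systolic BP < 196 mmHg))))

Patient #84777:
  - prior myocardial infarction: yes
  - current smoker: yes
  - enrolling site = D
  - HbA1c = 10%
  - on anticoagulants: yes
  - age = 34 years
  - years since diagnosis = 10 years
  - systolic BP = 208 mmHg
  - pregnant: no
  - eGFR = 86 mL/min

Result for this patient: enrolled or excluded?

Atomic conditions:
  current smoker: yes → true
  NOT on anticoagulants: yes → false
  pregnant: no → false
  years since diagnosis = 30 years: 10 == 30 is false
  age ≥ 30 years: 34 ≥ 30 is true
  systolic BP < 147 mmHg: 208 < 147 is false
  prior myocardial infarction: yes → true
  enrolling site = E: D == E is false
  HbA1c ≥ 5.4%: 10 ≥ 5.4 is true
  systolic BP < 196 mmHg: 208 < 196 is false
Combine:
[1.1] true OR false OR false = true
[1.2] false AND true AND false = false
[1] true OR false = true
[2.1.1.1] true AND false = false
[2.1.1] NOT false = true
[2.1.2] true → false = false
[2.1] true → false = false
[2] NOT false = true
[root] true AND true = true
Overall: true → enrolled

Enrolled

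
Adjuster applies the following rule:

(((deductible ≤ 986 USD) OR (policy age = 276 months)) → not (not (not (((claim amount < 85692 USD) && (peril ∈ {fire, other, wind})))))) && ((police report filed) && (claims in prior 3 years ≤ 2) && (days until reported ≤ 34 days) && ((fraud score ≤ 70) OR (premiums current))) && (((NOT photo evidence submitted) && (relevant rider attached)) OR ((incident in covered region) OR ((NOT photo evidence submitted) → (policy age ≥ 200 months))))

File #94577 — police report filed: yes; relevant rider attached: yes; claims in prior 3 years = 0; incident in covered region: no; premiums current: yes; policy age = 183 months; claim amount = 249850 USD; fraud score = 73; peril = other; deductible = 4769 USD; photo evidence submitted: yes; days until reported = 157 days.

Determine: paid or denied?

Atomic conditions:
  deductible ≤ 986 USD: 4769 ≤ 986 is false
  policy age = 276 months: 183 == 276 is false
  claim amount < 85692 USD: 249850 < 85692 is false
  peril ∈ {fire, other, wind}: other is in the set → true
  police report filed: yes → true
  claims in prior 3 years ≤ 2: 0 ≤ 2 is true
  days until reported ≤ 34 days: 157 ≤ 34 is false
  fraud score ≤ 70: 73 ≤ 70 is false
  premiums current: yes → true
  NOT photo evidence submitted: yes → false
  relevant rider attached: yes → true
  incident in covered region: no → false
  policy age ≥ 200 months: 183 ≥ 200 is false
Combine:
[1.1] false OR false = false
[1.2.1.1.1] false AND true = false
[1.2.1.1] NOT false = true
[1.2.1] NOT true = false
[1.2] NOT false = true
[1] false → true (antecedent false ⇒ implication holds) = true
[2.4] false OR true = true
[2] true AND true AND false AND true = false
[3.1] false AND true = false
[3.2.2] false → false (antecedent false ⇒ implication holds) = true
[3.2] false OR true = true
[3] false OR true = true
[root] true AND false AND true = false
Overall: false → denied

Denied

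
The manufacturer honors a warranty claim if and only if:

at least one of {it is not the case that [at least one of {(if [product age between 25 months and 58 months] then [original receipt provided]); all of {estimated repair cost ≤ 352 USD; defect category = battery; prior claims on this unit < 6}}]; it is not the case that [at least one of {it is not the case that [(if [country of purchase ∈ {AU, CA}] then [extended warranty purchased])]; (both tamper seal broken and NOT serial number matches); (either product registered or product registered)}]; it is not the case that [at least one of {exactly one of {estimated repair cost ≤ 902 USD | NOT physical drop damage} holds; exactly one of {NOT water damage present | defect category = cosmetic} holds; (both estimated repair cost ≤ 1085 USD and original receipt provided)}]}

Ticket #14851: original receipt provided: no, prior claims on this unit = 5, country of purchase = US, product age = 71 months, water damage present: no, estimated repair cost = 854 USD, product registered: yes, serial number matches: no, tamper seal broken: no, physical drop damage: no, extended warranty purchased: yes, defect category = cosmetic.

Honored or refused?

Honored

Atomic conditions:
  product age between 25 months and 58 months: 71 in [25, 58] is false
  original receipt provided: no → false
  estimated repair cost ≤ 352 USD: 854 ≤ 352 is false
  defect category = battery: cosmetic == battery is false
  prior claims on this unit < 6: 5 < 6 is true
  country of purchase ∈ {AU, CA}: US is not in the set → false
  extended warranty purchased: yes → true
  tamper seal broken: no → false
  NOT serial number matches: no → true
  product registered: yes → true
  estimated repair cost ≤ 902 USD: 854 ≤ 902 is true
  NOT physical drop damage: no → true
  NOT water damage present: no → true
  defect category = cosmetic: cosmetic == cosmetic is true
  estimated repair cost ≤ 1085 USD: 854 ≤ 1085 is true
Combine:
[1.1.1] false → false (antecedent false ⇒ implication holds) = true
[1.1.2] false AND false AND true = false
[1.1] true OR false = true
[1] NOT true = false
[2.1.1.1] false → true (antecedent false ⇒ implication holds) = true
[2.1.1] NOT true = false
[2.1.2] false AND true = false
[2.1.3] true OR true = true
[2.1] false OR false OR true = true
[2] NOT true = false
[3.1.1] exactly-one(true, true) = false
[3.1.2] exactly-one(true, true) = false
[3.1.3] true AND false = false
[3.1] false OR false OR false = false
[3] NOT false = true
[root] false OR false OR true = true
Overall: true → honored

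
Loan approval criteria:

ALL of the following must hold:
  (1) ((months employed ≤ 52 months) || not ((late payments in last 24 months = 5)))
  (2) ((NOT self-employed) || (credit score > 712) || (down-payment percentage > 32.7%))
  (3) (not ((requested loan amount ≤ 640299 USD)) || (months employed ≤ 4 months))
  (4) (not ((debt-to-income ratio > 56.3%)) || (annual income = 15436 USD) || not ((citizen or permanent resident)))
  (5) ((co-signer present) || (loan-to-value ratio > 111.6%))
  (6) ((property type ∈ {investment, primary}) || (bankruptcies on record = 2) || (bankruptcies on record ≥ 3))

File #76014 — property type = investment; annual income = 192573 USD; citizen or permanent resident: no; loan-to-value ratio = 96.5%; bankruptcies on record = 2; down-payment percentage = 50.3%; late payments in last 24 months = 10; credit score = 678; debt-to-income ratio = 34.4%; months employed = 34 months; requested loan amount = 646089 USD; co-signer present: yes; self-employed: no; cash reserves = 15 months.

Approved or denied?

Approved

Atomic conditions:
  months employed ≤ 52 months: 34 ≤ 52 is true
  late payments in last 24 months = 5: 10 == 5 is false
  NOT self-employed: no → true
  credit score > 712: 678 > 712 is false
  down-payment percentage > 32.7%: 50.3 > 32.7 is true
  requested loan amount ≤ 640299 USD: 646089 ≤ 640299 is false
  months employed ≤ 4 months: 34 ≤ 4 is false
  debt-to-income ratio > 56.3%: 34.4 > 56.3 is false
  annual income = 15436 USD: 192573 == 15436 is false
  citizen or permanent resident: no → false
  co-signer present: yes → true
  loan-to-value ratio > 111.6%: 96.5 > 111.6 is false
  property type ∈ {investment, primary}: investment is in the set → true
  bankruptcies on record = 2: 2 == 2 is true
  bankruptcies on record ≥ 3: 2 ≥ 3 is false
Combine:
[1.2] NOT false = true
[1] true OR true = true
[2] true OR false OR true = true
[3.1] NOT false = true
[3] true OR false = true
[4.1] NOT false = true
[4.3] NOT false = true
[4] true OR false OR true = true
[5] true OR false = true
[6] true OR true OR false = true
[root] true AND true AND true AND true AND true AND true = true
Overall: true → approved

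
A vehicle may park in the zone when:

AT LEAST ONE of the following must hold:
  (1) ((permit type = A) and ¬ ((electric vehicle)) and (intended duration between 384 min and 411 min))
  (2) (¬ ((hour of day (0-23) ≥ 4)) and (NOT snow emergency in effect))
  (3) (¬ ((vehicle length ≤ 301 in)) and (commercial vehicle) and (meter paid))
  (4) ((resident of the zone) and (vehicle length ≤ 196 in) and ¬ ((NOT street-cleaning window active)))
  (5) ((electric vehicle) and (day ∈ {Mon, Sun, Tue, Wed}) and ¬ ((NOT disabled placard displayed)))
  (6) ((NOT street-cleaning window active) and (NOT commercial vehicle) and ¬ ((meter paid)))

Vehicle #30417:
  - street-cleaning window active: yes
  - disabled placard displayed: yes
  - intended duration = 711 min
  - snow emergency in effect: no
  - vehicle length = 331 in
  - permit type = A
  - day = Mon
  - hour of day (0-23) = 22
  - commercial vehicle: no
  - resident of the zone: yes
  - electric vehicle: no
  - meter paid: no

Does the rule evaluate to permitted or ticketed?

Atomic conditions:
  permit type = A: A == A is true
  electric vehicle: no → false
  intended duration between 384 min and 411 min: 711 in [384, 411] is false
  hour of day (0-23) ≥ 4: 22 ≥ 4 is true
  NOT snow emergency in effect: no → true
  vehicle length ≤ 301 in: 331 ≤ 301 is false
  commercial vehicle: no → false
  meter paid: no → false
  resident of the zone: yes → true
  vehicle length ≤ 196 in: 331 ≤ 196 is false
  NOT street-cleaning window active: yes → false
  day ∈ {Mon, Sun, Tue, Wed}: Mon is in the set → true
  NOT disabled placard displayed: yes → false
  NOT commercial vehicle: no → true
Combine:
[1.2] NOT false = true
[1] true AND true AND false = false
[2.1] NOT true = false
[2] false AND true = false
[3.1] NOT false = true
[3] true AND false AND false = false
[4.3] NOT false = true
[4] true AND false AND true = false
[5.3] NOT false = true
[5] false AND true AND true = false
[6.3] NOT false = true
[6] false AND true AND true = false
[root] false OR false OR false OR false OR false OR false = false
Overall: false → ticketed

Ticketed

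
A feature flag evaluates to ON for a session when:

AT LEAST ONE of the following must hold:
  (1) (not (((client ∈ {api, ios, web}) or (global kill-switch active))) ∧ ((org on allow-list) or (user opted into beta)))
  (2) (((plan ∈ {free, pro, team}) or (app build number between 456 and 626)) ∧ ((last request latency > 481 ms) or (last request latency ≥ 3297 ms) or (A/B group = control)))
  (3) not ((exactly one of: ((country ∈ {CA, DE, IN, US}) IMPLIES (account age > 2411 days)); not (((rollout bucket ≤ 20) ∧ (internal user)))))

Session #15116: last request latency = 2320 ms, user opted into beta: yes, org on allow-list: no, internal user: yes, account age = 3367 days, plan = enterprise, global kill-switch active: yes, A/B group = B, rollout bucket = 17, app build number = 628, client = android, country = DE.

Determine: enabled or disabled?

Atomic conditions:
  client ∈ {api, ios, web}: android is not in the set → false
  global kill-switch active: yes → true
  org on allow-list: no → false
  user opted into beta: yes → true
  plan ∈ {free, pro, team}: enterprise is not in the set → false
  app build number between 456 and 626: 628 in [456, 626] is false
  last request latency > 481 ms: 2320 > 481 is true
  last request latency ≥ 3297 ms: 2320 ≥ 3297 is false
  A/B group = control: B == control is false
  country ∈ {CA, DE, IN, US}: DE is in the set → true
  account age > 2411 days: 3367 > 2411 is true
  rollout bucket ≤ 20: 17 ≤ 20 is true
  internal user: yes → true
Combine:
[1.1.1] false OR true = true
[1.1] NOT true = false
[1.2] false OR true = true
[1] false AND true = false
[2.1] false OR false = false
[2.2] true OR false OR false = true
[2] false AND true = false
[3.1.1] true → true = true
[3.1.2.1] true AND true = true
[3.1.2] NOT true = false
[3.1] exactly-one(true, false) = true
[3] NOT true = false
[root] false OR false OR false = false
Overall: false → disabled

Disabled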